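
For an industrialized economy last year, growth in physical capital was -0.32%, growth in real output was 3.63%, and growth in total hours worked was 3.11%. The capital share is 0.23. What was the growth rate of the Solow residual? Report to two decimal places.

Labor's share = 1 − 0.23 = 0.77.
Physical capital: 0.23 × (-0.32) = -0.0736 pp.
Total hours worked: 0.77 × 3.11 = 2.3947 pp.
TFP growth = 3.63 − 2.3211 = 1.3089%.

The Solow residual growth was 1.31%.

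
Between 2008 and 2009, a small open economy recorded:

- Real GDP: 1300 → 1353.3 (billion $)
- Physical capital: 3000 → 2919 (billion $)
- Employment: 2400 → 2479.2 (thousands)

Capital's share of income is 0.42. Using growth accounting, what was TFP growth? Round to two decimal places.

Real GDP growth = (1353.3 − 1300) / 1300 = 4.1%.
Physical capital growth = (2919 − 3000) / 3000 = -2.7%.
Employment growth = (2479.2 − 2400) / 2400 = 3.3%.
Labor's share = 1 − 0.42 = 0.58.
Physical capital: 0.42 × (-2.7) = -1.134 pp.
Employment: 0.58 × 3.3 = 1.914 pp.
TFP growth = 4.1 − 0.78 = 3.32%.

3.32%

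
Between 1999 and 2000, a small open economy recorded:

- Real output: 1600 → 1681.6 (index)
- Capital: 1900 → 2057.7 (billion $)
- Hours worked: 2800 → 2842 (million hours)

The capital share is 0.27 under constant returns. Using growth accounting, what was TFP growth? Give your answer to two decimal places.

TFP grew 1.76%.

Real output growth = (1681.6 − 1600) / 1600 = 5.1%.
Capital growth = (2057.7 − 1900) / 1900 = 8.3%.
Hours worked growth = (2842 − 2800) / 2800 = 1.5%.
Labor's share = 1 − 0.27 = 0.73.
Capital: 0.27 × 8.3 = 2.241 pp.
Hours worked: 0.73 × 1.5 = 1.095 pp.
TFP growth = 5.1 − 3.336 = 1.764%.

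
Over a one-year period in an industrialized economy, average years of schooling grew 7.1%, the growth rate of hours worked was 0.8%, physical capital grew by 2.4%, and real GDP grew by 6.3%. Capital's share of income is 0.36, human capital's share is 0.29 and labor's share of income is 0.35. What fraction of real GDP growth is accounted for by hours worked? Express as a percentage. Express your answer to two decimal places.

Hours worked accounted for 4.44% of growth.

Labor's share = 1 − 0.36 − 0.29 = 0.35.
Hours worked contributed 0.35 × 0.8 = 0.28 pp.
Share of growth = 0.28 / 6.3 × 100 = 4.4444%.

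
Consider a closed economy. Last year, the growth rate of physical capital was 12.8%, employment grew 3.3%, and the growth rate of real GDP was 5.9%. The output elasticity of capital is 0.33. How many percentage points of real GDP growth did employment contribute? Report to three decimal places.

Labor's share = 1 − 0.33 = 0.67.
Contribution = share × growth = 0.67 × 3.3 = 2.211 pp.

2.211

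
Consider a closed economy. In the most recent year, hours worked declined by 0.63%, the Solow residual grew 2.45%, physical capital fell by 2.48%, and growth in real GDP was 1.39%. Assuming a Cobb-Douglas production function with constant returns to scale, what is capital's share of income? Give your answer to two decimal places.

0.23

gY = gA + α·gK + (1−α)·gL, so gY − gA − gL = α(gK − gL).
1.39 − 2.45 + 0.63 = α × (-2.48 − (-0.63)).
-0.43 = -1.85 α, so α = 0.2324.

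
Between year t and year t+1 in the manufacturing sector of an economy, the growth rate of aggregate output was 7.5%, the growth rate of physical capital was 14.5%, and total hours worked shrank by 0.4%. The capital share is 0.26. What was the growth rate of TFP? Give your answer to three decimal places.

Labor's share = 1 − 0.26 = 0.74.
Physical capital: 0.26 × 14.5 = 3.77 pp.
Total hours worked: 0.74 × (-0.4) = -0.296 pp.
TFP growth = 7.5 − 3.474 = 4.026%.

4.026%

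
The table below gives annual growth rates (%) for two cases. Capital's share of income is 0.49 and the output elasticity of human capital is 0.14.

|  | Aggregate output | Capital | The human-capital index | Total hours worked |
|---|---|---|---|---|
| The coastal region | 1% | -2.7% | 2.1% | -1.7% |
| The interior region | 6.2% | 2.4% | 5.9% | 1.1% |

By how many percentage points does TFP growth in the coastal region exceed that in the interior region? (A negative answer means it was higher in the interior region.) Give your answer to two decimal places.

-1.13 percentage points

Labor's share = 1 − 0.49 − 0.14 = 0.37.
The coastal region: TFP = 1 + 1.323 − 0.294 + 0.629 = 2.658%.
The interior region: TFP = 6.2 − 1.176 − 0.826 − 0.407 = 3.791%.
Difference = 2.658 − (3.791) = -1.133 pp.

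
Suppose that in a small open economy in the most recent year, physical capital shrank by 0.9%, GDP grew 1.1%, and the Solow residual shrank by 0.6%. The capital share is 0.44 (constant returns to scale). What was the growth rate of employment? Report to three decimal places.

Employment growth was 3.743%.

Labor's share = 1 − 0.44 = 0.56.
gY = gA + 0.44×(-0.9) + 0.56×g.
0.56×g = 1.1 + 0.6 + 0.396 = 2.096.
g = 2.096 / 0.56 = 3.74286%.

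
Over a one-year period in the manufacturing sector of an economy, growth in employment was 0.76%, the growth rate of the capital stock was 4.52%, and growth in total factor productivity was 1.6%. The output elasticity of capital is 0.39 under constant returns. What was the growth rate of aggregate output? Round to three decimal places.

Labor's share = 1 − 0.39 = 0.61.
The capital stock: 0.39 × 4.52 = 1.7628 pp.
Employment: 0.61 × 0.76 = 0.4636 pp.
Output growth = 1.6 + 2.2264 = 3.8264%.

Aggregate output grew 3.826%.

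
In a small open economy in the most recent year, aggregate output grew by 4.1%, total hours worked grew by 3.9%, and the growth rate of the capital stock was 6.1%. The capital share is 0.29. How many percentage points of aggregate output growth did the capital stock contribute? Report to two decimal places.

Contribution = share × growth = 0.29 × 6.1 = 1.769 pp.

1.77 percentage points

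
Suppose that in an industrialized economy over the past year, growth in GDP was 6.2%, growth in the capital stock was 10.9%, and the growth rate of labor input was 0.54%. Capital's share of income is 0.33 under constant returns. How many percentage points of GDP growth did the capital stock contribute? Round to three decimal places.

Contribution = share × growth = 0.33 × 10.9 = 3.597 pp.

3.597 percentage points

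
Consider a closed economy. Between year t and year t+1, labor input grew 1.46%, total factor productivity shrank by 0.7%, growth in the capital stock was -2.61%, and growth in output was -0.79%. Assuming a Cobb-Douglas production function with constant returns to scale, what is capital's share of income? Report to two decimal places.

0.38

gY = gA + α·gK + (1−α)·gL, so gY − gA − gL = α(gK − gL).
-0.79 + 0.7 − 1.46 = α × (-2.61 − 1.46).
-1.55 = -4.07 α, so α = 0.3808.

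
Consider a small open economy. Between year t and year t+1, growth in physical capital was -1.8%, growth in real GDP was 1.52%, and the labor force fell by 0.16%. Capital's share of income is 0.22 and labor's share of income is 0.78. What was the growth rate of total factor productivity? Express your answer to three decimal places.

Labor's share = 1 − 0.22 = 0.78.
Physical capital: 0.22 × (-1.8) = -0.396 pp.
The labor force: 0.78 × (-0.16) = -0.1248 pp.
TFP growth = 1.52 + 0.5208 = 2.0408%.

Total factor productivity growth was 2.041%.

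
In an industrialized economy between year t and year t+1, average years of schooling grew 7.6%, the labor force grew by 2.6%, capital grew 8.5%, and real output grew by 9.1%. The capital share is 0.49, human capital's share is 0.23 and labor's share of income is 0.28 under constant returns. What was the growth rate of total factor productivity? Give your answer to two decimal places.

2.46%

Labor's share = 1 − 0.49 − 0.23 = 0.28.
Capital: 0.49 × 8.5 = 4.165 pp.
Average years of schooling: 0.23 × 7.6 = 1.748 pp.
The labor force: 0.28 × 2.6 = 0.728 pp.
TFP growth = 9.1 − 6.641 = 2.459%.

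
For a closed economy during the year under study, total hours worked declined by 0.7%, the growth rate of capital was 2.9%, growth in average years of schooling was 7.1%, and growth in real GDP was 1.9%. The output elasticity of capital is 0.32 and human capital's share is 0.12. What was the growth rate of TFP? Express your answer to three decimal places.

0.512%

Labor's share = 1 − 0.32 − 0.12 = 0.56.
Capital: 0.32 × 2.9 = 0.928 pp.
Average years of schooling: 0.12 × 7.1 = 0.852 pp.
Total hours worked: 0.56 × (-0.7) = -0.392 pp.
TFP growth = 1.9 − 1.388 = 0.512%.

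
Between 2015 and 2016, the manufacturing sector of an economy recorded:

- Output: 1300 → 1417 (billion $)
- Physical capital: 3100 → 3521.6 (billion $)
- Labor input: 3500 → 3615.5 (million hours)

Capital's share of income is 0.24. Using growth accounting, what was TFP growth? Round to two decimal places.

Output growth = (1417 − 1300) / 1300 = 9%.
Physical capital growth = (3521.6 − 3100) / 3100 = 13.6%.
Labor input growth = (3615.5 − 3500) / 3500 = 3.3%.
Labor's share = 1 − 0.24 = 0.76.
Physical capital: 0.24 × 13.6 = 3.264 pp.
Labor input: 0.76 × 3.3 = 2.508 pp.
TFP growth = 9 − 5.772 = 3.228%.

TFP growth was 3.23%.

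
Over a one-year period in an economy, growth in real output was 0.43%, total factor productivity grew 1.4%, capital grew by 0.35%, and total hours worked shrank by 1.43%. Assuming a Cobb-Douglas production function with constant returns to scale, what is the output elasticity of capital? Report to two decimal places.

The output elasticity of capital is 0.26.

gY = gA + α·gK + (1−α)·gL, so gY − gA − gL = α(gK − gL).
0.43 − 1.4 + 1.43 = α × (0.35 − (-1.43)).
0.46 = 1.78 α, so α = 0.2584.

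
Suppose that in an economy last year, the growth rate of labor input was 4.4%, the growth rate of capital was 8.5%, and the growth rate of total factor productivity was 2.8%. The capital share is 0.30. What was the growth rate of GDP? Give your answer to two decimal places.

Labor's share = 1 − 0.3 = 0.7.
Capital: 0.3 × 8.5 = 2.55 pp.
Labor input: 0.7 × 4.4 = 3.08 pp.
Output growth = 2.8 + 5.63 = 8.43%.

8.43%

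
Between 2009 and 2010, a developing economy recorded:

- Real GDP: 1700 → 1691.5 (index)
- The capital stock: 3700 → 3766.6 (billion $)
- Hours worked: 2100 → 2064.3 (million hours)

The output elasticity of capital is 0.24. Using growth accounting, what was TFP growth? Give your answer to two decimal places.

0.36%

Real GDP growth = (1691.5 − 1700) / 1700 = -0.5%.
The capital stock growth = (3766.6 − 3700) / 3700 = 1.8%.
Hours worked growth = (2064.3 − 2100) / 2100 = -1.7%.
Labor's share = 1 − 0.24 = 0.76.
The capital stock: 0.24 × 1.8 = 0.432 pp.
Hours worked: 0.76 × (-1.7) = -1.292 pp.
TFP growth = -0.5 + 0.86 = 0.36%.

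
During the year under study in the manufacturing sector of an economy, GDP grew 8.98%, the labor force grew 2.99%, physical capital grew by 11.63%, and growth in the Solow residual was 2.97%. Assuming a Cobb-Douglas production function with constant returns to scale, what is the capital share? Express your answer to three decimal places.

gY = gA + α·gK + (1−α)·gL, so gY − gA − gL = α(gK − gL).
8.98 − 2.97 − 2.99 = α × (11.63 − 2.99).
3.02 = 8.64 α, so α = 0.34954.

α = 0.350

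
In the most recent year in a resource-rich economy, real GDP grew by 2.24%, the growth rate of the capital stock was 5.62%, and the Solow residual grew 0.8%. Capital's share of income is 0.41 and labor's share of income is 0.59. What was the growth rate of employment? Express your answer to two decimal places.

-1.46%

Labor's share = 1 − 0.41 = 0.59.
gY = gA + 0.41×5.62 + 0.59×g.
0.59×g = 2.24 − 0.8 − 2.3042 = -0.8642.
g = -0.8642 / 0.59 = -1.4647%.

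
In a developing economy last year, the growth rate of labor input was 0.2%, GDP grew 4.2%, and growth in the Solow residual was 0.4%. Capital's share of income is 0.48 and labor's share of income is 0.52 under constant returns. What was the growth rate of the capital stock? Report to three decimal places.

The capital stock grew 7.700%.

Labor's share = 1 − 0.48 = 0.52.
gY = gA + 0.52×0.2 + 0.48×g.
0.48×g = 4.2 − 0.4 − 0.104 = 3.696.
g = 3.696 / 0.48 = 7.7%.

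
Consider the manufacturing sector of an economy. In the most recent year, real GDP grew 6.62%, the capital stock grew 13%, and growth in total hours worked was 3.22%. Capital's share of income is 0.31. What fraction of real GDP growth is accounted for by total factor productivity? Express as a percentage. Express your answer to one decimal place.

Labor's share = 1 − 0.31 = 0.69.
The capital stock: 0.31 × 13 = 4.03 pp.
Total hours worked: 0.69 × 3.22 = 2.2218 pp.
TFP growth = 6.62 − 6.2518 = 0.3682%.
TFP share of growth = 0.3682 / 6.62 × 100 = 5.562%.

5.6%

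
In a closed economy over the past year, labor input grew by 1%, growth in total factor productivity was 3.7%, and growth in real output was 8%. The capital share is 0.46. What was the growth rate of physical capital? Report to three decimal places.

Labor's share = 1 − 0.46 = 0.54.
gY = gA + 0.54×1 + 0.46×g.
0.46×g = 8 − 3.7 − 0.54 = 3.76.
g = 3.76 / 0.46 = 8.17391%.

8.174%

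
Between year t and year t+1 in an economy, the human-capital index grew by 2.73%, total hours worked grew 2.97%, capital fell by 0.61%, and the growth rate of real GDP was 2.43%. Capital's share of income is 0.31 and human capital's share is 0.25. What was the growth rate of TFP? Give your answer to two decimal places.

Labor's share = 1 − 0.31 − 0.25 = 0.44.
Capital: 0.31 × (-0.61) = -0.1891 pp.
The human-capital index: 0.25 × 2.73 = 0.6825 pp.
Total hours worked: 0.44 × 2.97 = 1.3068 pp.
TFP growth = 2.43 − 1.8002 = 0.6298%.

0.63%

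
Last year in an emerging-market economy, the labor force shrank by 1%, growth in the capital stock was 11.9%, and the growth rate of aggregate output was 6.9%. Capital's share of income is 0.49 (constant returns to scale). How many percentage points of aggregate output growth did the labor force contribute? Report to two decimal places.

-0.51 percentage points

Labor's share = 1 − 0.49 = 0.51.
Contribution = share × growth = 0.51 × (-1) = -0.51 pp.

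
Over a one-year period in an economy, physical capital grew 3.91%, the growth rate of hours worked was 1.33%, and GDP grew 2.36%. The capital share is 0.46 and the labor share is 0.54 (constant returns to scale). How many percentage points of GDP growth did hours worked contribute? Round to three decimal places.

Labor's share = 1 − 0.46 = 0.54.
Contribution = share × growth = 0.54 × 1.33 = 0.7182 pp.

0.718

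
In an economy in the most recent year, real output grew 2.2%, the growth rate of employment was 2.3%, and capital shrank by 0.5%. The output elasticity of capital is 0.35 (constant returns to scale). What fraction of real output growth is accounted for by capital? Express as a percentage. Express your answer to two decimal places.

Capital accounted for -7.95% of growth.

Capital contributed 0.35 × (-0.5) = -0.175 pp.
Share of growth = -0.175 / 2.2 × 100 = -7.9545%.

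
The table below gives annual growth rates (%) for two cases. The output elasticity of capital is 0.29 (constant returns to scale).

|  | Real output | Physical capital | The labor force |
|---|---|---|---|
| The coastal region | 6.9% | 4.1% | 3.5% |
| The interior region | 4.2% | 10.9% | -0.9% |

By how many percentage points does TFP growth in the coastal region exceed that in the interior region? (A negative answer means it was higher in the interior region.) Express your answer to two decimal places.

1.55 percentage points

Labor's share = 1 − 0.29 = 0.71.
The coastal region: TFP = 6.9 − 1.189 − 2.485 = 3.226%.
The interior region: TFP = 4.2 − 3.161 + 0.639 = 1.678%.
Difference = 3.226 − (1.678) = 1.548 pp.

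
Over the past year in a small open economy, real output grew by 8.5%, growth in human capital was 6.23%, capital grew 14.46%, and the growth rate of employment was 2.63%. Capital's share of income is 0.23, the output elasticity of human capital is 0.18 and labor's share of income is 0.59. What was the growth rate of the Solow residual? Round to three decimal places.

2.501%

Labor's share = 1 − 0.23 − 0.18 = 0.59.
Capital: 0.23 × 14.46 = 3.3258 pp.
Human capital: 0.18 × 6.23 = 1.1214 pp.
Employment: 0.59 × 2.63 = 1.5517 pp.
TFP growth = 8.5 − 5.9989 = 2.5011%.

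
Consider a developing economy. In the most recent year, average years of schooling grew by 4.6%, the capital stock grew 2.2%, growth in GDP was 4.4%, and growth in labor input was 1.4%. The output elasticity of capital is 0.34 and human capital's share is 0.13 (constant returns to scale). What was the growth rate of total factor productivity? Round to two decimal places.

Labor's share = 1 − 0.34 − 0.13 = 0.53.
The capital stock: 0.34 × 2.2 = 0.748 pp.
Average years of schooling: 0.13 × 4.6 = 0.598 pp.
Labor input: 0.53 × 1.4 = 0.742 pp.
TFP growth = 4.4 − 2.088 = 2.312%.

Total factor productivity grew 2.31%.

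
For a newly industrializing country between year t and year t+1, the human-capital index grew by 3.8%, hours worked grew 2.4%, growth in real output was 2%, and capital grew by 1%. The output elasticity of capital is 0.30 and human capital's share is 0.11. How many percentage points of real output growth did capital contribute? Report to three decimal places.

0.300

Contribution = share × growth = 0.3 × 1 = 0.3 pp.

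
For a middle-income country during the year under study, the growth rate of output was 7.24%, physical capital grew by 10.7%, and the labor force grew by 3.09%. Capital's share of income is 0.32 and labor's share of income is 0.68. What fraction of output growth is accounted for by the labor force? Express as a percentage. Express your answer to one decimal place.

Labor's share = 1 − 0.32 = 0.68.
The labor force contributed 0.68 × 3.09 = 2.1012 pp.
Share of growth = 2.1012 / 7.24 × 100 = 29.022%.

29.0%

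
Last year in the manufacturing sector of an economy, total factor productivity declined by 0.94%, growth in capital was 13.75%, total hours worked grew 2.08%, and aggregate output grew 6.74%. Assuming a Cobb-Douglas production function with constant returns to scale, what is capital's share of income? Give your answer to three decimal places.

gY = gA + α·gK + (1−α)·gL, so gY − gA − gL = α(gK − gL).
6.74 + 0.94 − 2.08 = α × (13.75 − 2.08).
5.6 = 11.67 α, so α = 0.47986.

0.480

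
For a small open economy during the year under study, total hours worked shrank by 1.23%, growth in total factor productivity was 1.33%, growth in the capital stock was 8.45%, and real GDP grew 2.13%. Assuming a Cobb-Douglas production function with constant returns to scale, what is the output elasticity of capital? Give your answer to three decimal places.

The output elasticity of capital is 0.210.

gY = gA + α·gK + (1−α)·gL, so gY − gA − gL = α(gK − gL).
2.13 − 1.33 + 1.23 = α × (8.45 − (-1.23)).
2.03 = 9.68 α, so α = 0.20971.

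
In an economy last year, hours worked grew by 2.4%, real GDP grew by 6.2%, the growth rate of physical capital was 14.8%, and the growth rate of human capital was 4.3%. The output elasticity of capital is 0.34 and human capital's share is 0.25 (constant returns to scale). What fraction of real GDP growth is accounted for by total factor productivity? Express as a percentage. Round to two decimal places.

Total factor productivity accounted for -14.37% of growth.

Labor's share = 1 − 0.34 − 0.25 = 0.41.
Physical capital: 0.34 × 14.8 = 5.032 pp.
Human capital: 0.25 × 4.3 = 1.075 pp.
Hours worked: 0.41 × 2.4 = 0.984 pp.
TFP growth = 6.2 − 7.091 = -0.891%.
TFP share of growth = -0.891 / 6.2 × 100 = -14.371%.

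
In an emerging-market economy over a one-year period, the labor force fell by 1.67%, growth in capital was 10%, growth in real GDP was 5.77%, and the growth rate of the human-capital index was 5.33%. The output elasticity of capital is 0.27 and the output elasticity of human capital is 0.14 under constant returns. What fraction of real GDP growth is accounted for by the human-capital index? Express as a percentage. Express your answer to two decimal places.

The human-capital index contributed 0.14 × 5.33 = 0.7462 pp.
Share of growth = 0.7462 / 5.77 × 100 = 12.9324%.

The human-capital index accounted for 12.93% of growth.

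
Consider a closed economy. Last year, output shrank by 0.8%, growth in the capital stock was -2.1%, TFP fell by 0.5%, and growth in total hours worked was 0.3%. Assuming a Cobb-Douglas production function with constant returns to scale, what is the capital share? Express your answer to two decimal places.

gY = gA + α·gK + (1−α)·gL, so gY − gA − gL = α(gK − gL).
-0.8 + 0.5 − 0.3 = α × (-2.1 − 0.3).
-0.6 = -2.4 α, so α = 0.25.

0.25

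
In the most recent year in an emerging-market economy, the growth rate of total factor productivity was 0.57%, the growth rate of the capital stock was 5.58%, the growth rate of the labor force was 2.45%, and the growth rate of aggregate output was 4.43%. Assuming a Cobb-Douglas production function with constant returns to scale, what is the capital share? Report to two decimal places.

The capital share is 0.45.

gY = gA + α·gK + (1−α)·gL, so gY − gA − gL = α(gK − gL).
4.43 − 0.57 − 2.45 = α × (5.58 − 2.45).
1.41 = 3.13 α, so α = 0.4505.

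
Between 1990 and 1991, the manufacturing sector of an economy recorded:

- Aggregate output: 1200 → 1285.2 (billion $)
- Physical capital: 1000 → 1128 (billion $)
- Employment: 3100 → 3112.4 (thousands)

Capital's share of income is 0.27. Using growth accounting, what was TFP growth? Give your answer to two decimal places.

Aggregate output growth = (1285.2 − 1200) / 1200 = 7.1%.
Physical capital growth = (1128 − 1000) / 1000 = 12.8%.
Employment growth = (3112.4 − 3100) / 3100 = 0.4%.
Labor's share = 1 − 0.27 = 0.73.
Physical capital: 0.27 × 12.8 = 3.456 pp.
Employment: 0.73 × 0.4 = 0.292 pp.
TFP growth = 7.1 − 3.748 = 3.352%.

TFP grew 3.35%.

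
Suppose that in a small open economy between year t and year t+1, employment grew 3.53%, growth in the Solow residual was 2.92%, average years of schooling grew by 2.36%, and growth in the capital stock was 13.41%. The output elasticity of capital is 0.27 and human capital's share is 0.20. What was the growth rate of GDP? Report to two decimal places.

8.88%

Labor's share = 1 − 0.27 − 0.2 = 0.53.
The capital stock: 0.27 × 13.41 = 3.6207 pp.
Average years of schooling: 0.2 × 2.36 = 0.472 pp.
Employment: 0.53 × 3.53 = 1.8709 pp.
Output growth = 2.92 + 5.9636 = 8.8836%.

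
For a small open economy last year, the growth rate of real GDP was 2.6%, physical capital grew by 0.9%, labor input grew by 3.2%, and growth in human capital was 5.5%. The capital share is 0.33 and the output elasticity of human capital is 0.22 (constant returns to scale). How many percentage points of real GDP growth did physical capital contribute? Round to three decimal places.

Contribution = share × growth = 0.33 × 0.9 = 0.297 pp.

0.297 pp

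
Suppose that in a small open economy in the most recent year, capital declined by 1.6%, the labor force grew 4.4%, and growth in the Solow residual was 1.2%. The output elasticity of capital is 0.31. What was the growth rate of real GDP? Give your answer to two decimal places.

Real GDP grew 3.74%.

Labor's share = 1 − 0.31 = 0.69.
Capital: 0.31 × (-1.6) = -0.496 pp.
The labor force: 0.69 × 4.4 = 3.036 pp.
Output growth = 1.2 + 2.54 = 3.74%.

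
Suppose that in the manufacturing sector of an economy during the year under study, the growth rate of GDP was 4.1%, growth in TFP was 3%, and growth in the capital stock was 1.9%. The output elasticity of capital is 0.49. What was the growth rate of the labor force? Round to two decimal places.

Labor's share = 1 − 0.49 = 0.51.
gY = gA + 0.49×1.9 + 0.51×g.
0.51×g = 4.1 − 3 − 0.931 = 0.169.
g = 0.169 / 0.51 = 0.3314%.

0.33%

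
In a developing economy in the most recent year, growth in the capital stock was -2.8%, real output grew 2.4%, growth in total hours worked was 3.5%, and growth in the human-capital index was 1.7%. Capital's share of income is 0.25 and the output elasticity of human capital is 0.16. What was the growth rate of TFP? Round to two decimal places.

Labor's share = 1 − 0.25 − 0.16 = 0.59.
The capital stock: 0.25 × (-2.8) = -0.7 pp.
The human-capital index: 0.16 × 1.7 = 0.272 pp.
Total hours worked: 0.59 × 3.5 = 2.065 pp.
TFP growth = 2.4 − 1.637 = 0.763%.

0.76%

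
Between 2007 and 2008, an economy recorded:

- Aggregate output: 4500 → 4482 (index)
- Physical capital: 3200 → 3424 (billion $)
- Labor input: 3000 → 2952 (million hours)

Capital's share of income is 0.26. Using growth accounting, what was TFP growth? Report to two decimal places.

Aggregate output growth = (4482 − 4500) / 4500 = -0.4%.
Physical capital growth = (3424 − 3200) / 3200 = 7%.
Labor input growth = (2952 − 3000) / 3000 = -1.6%.
Labor's share = 1 − 0.26 = 0.74.
Physical capital: 0.26 × 7 = 1.82 pp.
Labor input: 0.74 × (-1.6) = -1.184 pp.
TFP growth = -0.4 − 0.636 = -1.036%.

-1.04%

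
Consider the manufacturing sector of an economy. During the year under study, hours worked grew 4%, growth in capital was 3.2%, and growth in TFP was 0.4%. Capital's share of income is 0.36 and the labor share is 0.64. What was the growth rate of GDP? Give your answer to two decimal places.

GDP grew 4.11%.

Labor's share = 1 − 0.36 = 0.64.
Capital: 0.36 × 3.2 = 1.152 pp.
Hours worked: 0.64 × 4 = 2.56 pp.
Output growth = 0.4 + 3.712 = 4.112%.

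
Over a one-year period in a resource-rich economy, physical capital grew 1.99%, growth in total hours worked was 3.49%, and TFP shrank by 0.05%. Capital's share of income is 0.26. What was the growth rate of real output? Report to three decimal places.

Labor's share = 1 − 0.26 = 0.74.
Physical capital: 0.26 × 1.99 = 0.5174 pp.
Total hours worked: 0.74 × 3.49 = 2.5826 pp.
Output growth = -0.05 + 3.1 = 3.05%.

Real output grew 3.050%.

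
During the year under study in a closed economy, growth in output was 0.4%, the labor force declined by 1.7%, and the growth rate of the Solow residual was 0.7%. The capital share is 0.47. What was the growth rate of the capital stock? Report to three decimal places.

The capital stock growth was 1.279%.

Labor's share = 1 − 0.47 = 0.53.
gY = gA + 0.53×(-1.7) + 0.47×g.
0.47×g = 0.4 − 0.7 + 0.901 = 0.601.
g = 0.601 / 0.47 = 1.27872%.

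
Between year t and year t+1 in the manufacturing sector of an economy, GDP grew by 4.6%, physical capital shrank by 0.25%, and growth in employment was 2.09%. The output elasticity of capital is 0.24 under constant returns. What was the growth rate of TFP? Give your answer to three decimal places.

Labor's share = 1 − 0.24 = 0.76.
Physical capital: 0.24 × (-0.25) = -0.06 pp.
Employment: 0.76 × 2.09 = 1.5884 pp.
TFP growth = 4.6 − 1.5284 = 3.0716%.

3.072%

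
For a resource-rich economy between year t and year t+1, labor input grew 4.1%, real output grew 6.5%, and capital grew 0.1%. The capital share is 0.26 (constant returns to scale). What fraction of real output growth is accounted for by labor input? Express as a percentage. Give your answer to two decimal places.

Labor's share = 1 − 0.26 = 0.74.
Labor input contributed 0.74 × 4.1 = 3.034 pp.
Share of growth = 3.034 / 6.5 × 100 = 46.6769%.

Labor input accounted for 46.68% of growth.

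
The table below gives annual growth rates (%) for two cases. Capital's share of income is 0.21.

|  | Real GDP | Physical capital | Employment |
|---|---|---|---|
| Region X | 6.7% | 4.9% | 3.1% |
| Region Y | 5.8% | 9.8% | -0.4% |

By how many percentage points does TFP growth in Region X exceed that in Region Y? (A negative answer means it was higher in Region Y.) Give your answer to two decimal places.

-0.84 percentage points

Labor's share = 1 − 0.21 = 0.79.
Region X: TFP = 6.7 − 1.029 − 2.449 = 3.222%.
Region Y: TFP = 5.8 − 2.058 + 0.316 = 4.058%.
Difference = 3.222 − (4.058) = -0.836 pp.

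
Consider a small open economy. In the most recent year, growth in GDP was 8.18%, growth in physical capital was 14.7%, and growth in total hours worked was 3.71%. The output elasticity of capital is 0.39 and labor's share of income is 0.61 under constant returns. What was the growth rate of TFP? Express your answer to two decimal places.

Labor's share = 1 − 0.39 = 0.61.
Physical capital: 0.39 × 14.7 = 5.733 pp.
Total hours worked: 0.61 × 3.71 = 2.2631 pp.
TFP growth = 8.18 − 7.9961 = 0.1839%.

0.18%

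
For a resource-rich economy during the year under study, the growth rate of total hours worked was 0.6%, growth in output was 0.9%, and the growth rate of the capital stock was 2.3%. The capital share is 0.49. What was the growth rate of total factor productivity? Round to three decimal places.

Labor's share = 1 − 0.49 = 0.51.
The capital stock: 0.49 × 2.3 = 1.127 pp.
Total hours worked: 0.51 × 0.6 = 0.306 pp.
TFP growth = 0.9 − 1.433 = -0.533%.

-0.533%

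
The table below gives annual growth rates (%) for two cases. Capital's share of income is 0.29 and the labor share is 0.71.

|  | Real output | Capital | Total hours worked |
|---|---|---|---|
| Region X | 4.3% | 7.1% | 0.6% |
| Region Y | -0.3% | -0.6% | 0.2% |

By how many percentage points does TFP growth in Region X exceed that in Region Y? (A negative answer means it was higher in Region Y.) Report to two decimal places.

Labor's share = 1 − 0.29 = 0.71.
Region X: TFP = 4.3 − 2.059 − 0.426 = 1.815%.
Region Y: TFP = -0.3 + 0.174 − 0.142 = -0.268%.
Difference = 1.815 − (-0.268) = 2.083 pp.

2.08 percentage points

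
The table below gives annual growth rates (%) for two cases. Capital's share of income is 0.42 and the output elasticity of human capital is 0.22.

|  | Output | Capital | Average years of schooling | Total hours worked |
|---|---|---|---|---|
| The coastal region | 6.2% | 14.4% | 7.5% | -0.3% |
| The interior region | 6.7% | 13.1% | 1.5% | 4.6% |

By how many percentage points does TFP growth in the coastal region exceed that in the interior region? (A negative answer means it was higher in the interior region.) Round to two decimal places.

Labor's share = 1 − 0.42 − 0.22 = 0.36.
The coastal region: TFP = 6.2 − 6.048 − 1.65 + 0.108 = -1.39%.
The interior region: TFP = 6.7 − 5.502 − 0.33 − 1.656 = -0.788%.
Difference = -1.39 − (-0.788) = -0.602 pp.

-0.60 percentage points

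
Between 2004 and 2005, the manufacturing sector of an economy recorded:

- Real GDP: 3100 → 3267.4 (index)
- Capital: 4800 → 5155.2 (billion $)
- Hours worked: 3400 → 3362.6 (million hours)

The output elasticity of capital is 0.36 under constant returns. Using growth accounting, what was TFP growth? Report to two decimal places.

Real GDP growth = (3267.4 − 3100) / 3100 = 5.4%.
Capital growth = (5155.2 − 4800) / 4800 = 7.4%.
Hours worked growth = (3362.6 − 3400) / 3400 = -1.1%.
Labor's share = 1 − 0.36 = 0.64.
Capital: 0.36 × 7.4 = 2.664 pp.
Hours worked: 0.64 × (-1.1) = -0.704 pp.
TFP growth = 5.4 − 1.96 = 3.44%.

TFP growth was 3.44%.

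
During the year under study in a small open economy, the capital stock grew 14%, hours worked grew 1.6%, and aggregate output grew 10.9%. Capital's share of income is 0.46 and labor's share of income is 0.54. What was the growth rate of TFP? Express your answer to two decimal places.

Labor's share = 1 − 0.46 = 0.54.
The capital stock: 0.46 × 14 = 6.44 pp.
Hours worked: 0.54 × 1.6 = 0.864 pp.
TFP growth = 10.9 − 7.304 = 3.596%.

3.60%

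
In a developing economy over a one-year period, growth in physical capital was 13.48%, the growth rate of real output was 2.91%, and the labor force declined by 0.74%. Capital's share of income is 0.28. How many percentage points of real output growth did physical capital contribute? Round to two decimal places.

Contribution = share × growth = 0.28 × 13.48 = 3.7744 pp.

3.77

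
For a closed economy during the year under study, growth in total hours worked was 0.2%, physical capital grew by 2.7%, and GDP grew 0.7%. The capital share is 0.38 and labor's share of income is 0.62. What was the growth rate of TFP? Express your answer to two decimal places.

Labor's share = 1 − 0.38 = 0.62.
Physical capital: 0.38 × 2.7 = 1.026 pp.
Total hours worked: 0.62 × 0.2 = 0.124 pp.
TFP growth = 0.7 − 1.15 = -0.45%.

-0.45%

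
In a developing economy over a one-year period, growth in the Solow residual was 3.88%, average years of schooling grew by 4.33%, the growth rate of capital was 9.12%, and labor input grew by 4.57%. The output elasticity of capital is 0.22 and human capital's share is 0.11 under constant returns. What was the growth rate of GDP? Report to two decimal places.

9.42%

Labor's share = 1 − 0.22 − 0.11 = 0.67.
Capital: 0.22 × 9.12 = 2.0064 pp.
Average years of schooling: 0.11 × 4.33 = 0.4763 pp.
Labor input: 0.67 × 4.57 = 3.0619 pp.
Output growth = 3.88 + 5.5446 = 9.4246%.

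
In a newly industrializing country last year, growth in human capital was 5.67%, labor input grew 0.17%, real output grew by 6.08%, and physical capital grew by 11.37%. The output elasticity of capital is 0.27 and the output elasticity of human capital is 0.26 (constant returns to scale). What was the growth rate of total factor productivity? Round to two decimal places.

Labor's share = 1 − 0.27 − 0.26 = 0.47.
Physical capital: 0.27 × 11.37 = 3.0699 pp.
Human capital: 0.26 × 5.67 = 1.4742 pp.
Labor input: 0.47 × 0.17 = 0.0799 pp.
TFP growth = 6.08 − 4.624 = 1.456%.

1.46%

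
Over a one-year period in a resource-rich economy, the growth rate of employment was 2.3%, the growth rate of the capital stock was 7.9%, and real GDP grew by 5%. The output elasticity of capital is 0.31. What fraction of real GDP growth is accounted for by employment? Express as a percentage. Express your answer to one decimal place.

Labor's share = 1 − 0.31 = 0.69.
Employment contributed 0.69 × 2.3 = 1.587 pp.
Share of growth = 1.587 / 5 × 100 = 31.74%.

31.7%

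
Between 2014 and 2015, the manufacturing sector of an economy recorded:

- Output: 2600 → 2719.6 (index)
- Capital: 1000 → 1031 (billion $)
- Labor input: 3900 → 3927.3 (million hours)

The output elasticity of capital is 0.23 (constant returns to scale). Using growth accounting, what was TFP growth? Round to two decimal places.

3.35%

Output growth = (2719.6 − 2600) / 2600 = 4.6%.
Capital growth = (1031 − 1000) / 1000 = 3.1%.
Labor input growth = (3927.3 − 3900) / 3900 = 0.7%.
Labor's share = 1 − 0.23 = 0.77.
Capital: 0.23 × 3.1 = 0.713 pp.
Labor input: 0.77 × 0.7 = 0.539 pp.
TFP growth = 4.6 − 1.252 = 3.348%.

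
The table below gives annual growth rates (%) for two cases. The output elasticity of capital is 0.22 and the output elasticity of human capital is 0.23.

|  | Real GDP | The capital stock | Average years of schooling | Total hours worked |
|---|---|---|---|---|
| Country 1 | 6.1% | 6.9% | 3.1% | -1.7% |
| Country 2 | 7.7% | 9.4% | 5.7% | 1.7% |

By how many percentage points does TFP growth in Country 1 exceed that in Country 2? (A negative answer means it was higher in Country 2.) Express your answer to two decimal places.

Labor's share = 1 − 0.22 − 0.23 = 0.55.
Country 1: TFP = 6.1 − 1.518 − 0.713 + 0.935 = 4.804%.
Country 2: TFP = 7.7 − 2.068 − 1.311 − 0.935 = 3.386%.
Difference = 4.804 − (3.386) = 1.418 pp.

1.42 percentage points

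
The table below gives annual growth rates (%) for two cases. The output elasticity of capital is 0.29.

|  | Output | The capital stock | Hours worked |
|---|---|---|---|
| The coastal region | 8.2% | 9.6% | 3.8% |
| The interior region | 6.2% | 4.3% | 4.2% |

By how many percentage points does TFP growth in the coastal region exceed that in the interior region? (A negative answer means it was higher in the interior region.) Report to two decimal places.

0.75 percentage points

Labor's share = 1 − 0.29 = 0.71.
The coastal region: TFP = 8.2 − 2.784 − 2.698 = 2.718%.
The interior region: TFP = 6.2 − 1.247 − 2.982 = 1.971%.
Difference = 2.718 − (1.971) = 0.747 pp.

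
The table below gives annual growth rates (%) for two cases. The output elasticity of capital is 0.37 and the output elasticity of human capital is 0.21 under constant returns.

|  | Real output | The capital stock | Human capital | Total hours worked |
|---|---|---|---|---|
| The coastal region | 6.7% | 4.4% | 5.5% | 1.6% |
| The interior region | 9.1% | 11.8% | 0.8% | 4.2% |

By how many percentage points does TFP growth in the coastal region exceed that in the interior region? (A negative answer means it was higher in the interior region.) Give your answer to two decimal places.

Labor's share = 1 − 0.37 − 0.21 = 0.42.
The coastal region: TFP = 6.7 − 1.628 − 1.155 − 0.672 = 3.245%.
The interior region: TFP = 9.1 − 4.366 − 0.168 − 1.764 = 2.802%.
Difference = 3.245 − (2.802) = 0.443 pp.

0.44 percentage points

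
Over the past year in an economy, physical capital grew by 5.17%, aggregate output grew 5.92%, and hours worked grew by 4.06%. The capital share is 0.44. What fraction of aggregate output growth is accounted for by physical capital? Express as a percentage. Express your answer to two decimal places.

Physical capital contributed 0.44 × 5.17 = 2.2748 pp.
Share of growth = 2.2748 / 5.92 × 100 = 38.4257%.

38.43%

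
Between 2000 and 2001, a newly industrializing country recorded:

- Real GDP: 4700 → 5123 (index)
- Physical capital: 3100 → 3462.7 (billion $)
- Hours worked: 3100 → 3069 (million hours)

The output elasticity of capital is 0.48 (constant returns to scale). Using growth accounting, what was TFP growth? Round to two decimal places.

Real GDP growth = (5123 − 4700) / 4700 = 9%.
Physical capital growth = (3462.7 − 3100) / 3100 = 11.7%.
Hours worked growth = (3069 − 3100) / 3100 = -1%.
Labor's share = 1 − 0.48 = 0.52.
Physical capital: 0.48 × 11.7 = 5.616 pp.
Hours worked: 0.52 × (-1) = -0.52 pp.
TFP growth = 9 − 5.096 = 3.904%.

TFP growth was 3.90%.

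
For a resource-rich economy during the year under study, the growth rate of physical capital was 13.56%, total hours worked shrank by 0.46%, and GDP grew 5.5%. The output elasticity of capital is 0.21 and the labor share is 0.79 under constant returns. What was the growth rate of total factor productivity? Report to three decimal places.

Labor's share = 1 − 0.21 = 0.79.
Physical capital: 0.21 × 13.56 = 2.8476 pp.
Total hours worked: 0.79 × (-0.46) = -0.3634 pp.
TFP growth = 5.5 − 2.4842 = 3.0158%.

3.016%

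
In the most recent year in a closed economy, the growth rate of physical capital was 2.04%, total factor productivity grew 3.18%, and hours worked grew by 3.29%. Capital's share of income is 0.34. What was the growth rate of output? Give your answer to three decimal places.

Output grew 6.045%.

Labor's share = 1 − 0.34 = 0.66.
Physical capital: 0.34 × 2.04 = 0.6936 pp.
Hours worked: 0.66 × 3.29 = 2.1714 pp.
Output growth = 3.18 + 2.865 = 6.045%.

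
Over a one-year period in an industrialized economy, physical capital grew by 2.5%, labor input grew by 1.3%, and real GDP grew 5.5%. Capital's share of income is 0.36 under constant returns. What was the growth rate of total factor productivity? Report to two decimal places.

Labor's share = 1 − 0.36 = 0.64.
Physical capital: 0.36 × 2.5 = 0.9 pp.
Labor input: 0.64 × 1.3 = 0.832 pp.
TFP growth = 5.5 − 1.732 = 3.768%.

3.77%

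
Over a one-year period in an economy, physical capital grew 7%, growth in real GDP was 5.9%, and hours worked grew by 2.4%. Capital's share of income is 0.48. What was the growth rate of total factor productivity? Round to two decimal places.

Labor's share = 1 − 0.48 = 0.52.
Physical capital: 0.48 × 7 = 3.36 pp.
Hours worked: 0.52 × 2.4 = 1.248 pp.
TFP growth = 5.9 − 4.608 = 1.292%.

1.29%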